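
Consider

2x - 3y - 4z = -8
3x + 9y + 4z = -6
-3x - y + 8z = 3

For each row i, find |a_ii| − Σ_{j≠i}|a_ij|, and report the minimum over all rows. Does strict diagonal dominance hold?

row 1: |2| − (3+4) = -5
row 2: |9| − (3+4) = 2
row 3: |8| − (3+1) = 4
minimum over rows = -5 → not strictly diagonally dominant

-5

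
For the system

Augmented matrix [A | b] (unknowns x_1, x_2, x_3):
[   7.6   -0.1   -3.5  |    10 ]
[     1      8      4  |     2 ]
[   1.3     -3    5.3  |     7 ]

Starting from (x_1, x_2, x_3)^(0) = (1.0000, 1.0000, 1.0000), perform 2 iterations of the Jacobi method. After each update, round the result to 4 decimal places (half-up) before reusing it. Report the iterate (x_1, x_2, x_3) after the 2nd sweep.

Iteration 1:
  x_1 = (10 - (-0.1)·1.0000 - (-3.5)·1.0000) / (7.6) = 1.7895
  x_2 = (2 - (1)·1.0000 - (4)·1.0000) / (8) = -0.3750
  x_3 = (7 - (1.3)·1.0000 - (-3)·1.0000) / (5.3) = 1.6415
Iteration 2:
  x_1 = (10 - (-0.1)·-0.3750 - (-3.5)·1.6415) / (7.6) = 2.0668
  x_2 = (2 - (1)·1.7895 - (4)·1.6415) / (8) = -0.7944
  x_3 = (7 - (1.3)·1.7895 - (-3)·-0.3750) / (5.3) = 0.6696

(2.0668, -0.7944, 0.6696)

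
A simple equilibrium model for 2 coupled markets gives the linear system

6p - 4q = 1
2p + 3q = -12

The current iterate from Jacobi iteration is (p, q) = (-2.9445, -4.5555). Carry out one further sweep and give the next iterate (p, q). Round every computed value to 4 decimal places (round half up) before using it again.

(-2.8703, -2.0370)

One sweep:
  p = (1 - (-4)·-4.5555) / (6) = -2.8703
  q = (-12 - (2)·-2.9445) / (3) = -2.0370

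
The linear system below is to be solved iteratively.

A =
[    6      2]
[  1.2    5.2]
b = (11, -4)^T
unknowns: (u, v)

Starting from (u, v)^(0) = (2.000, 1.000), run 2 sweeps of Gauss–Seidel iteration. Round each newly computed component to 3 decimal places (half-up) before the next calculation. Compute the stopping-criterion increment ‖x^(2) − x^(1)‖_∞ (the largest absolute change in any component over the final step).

0.705

Iteration 1:
  u = (11 - (2)·1.000) / (6) = 1.500
  v = (-4 - (1.2)·1.500) / (5.2) = -1.115
Iteration 2:
  u = (11 - (2)·-1.115) / (6) = 2.205
  v = (-4 - (1.2)·2.205) / (5.2) = -1.278
Change: (0.705, -0.163) → max |·| = 0.705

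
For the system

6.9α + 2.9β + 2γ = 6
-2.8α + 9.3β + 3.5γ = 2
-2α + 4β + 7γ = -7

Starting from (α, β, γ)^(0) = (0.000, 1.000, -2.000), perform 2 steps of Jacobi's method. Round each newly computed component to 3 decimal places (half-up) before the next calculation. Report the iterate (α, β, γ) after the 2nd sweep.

Iteration 1:
  α = (6 - (2.9)·1.000 - (2)·-2.000) / (6.9) = 1.029
  β = (2 - (-2.8)·0.000 - (3.5)·-2.000) / (9.3) = 0.968
  γ = (-7 - (-2)·0.000 - (4)·1.000) / (7) = -1.571
Iteration 2:
  α = (6 - (2.9)·0.968 - (2)·-1.571) / (6.9) = 0.918
  β = (2 - (-2.8)·1.029 - (3.5)·-1.571) / (9.3) = 1.116
  γ = (-7 - (-2)·1.029 - (4)·0.968) / (7) = -1.259

(0.918, 1.116, -1.259)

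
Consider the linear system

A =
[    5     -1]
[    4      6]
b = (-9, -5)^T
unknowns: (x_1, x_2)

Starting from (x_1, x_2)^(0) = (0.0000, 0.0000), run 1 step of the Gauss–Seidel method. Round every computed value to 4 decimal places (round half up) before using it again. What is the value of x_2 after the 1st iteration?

0.3667

Iteration 1:
  x_1 = (-9 - (-1)·0.0000) / (5) = -1.8000
  x_2 = (-5 - (4)·-1.8000) / (6) = 0.3667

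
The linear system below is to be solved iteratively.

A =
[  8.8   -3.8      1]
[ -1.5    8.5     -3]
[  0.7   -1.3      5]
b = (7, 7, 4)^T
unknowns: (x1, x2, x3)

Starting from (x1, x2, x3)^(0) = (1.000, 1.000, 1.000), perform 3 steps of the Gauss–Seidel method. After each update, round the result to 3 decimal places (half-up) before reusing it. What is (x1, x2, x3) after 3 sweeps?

Iteration 1:
  x1 = (7 - (-3.8)·1.000 - (1)·1.000) / (8.8) = 1.114
  x2 = (7 - (-1.5)·1.114 - (-3)·1.000) / (8.5) = 1.373
  x3 = (4 - (0.7)·1.114 - (-1.3)·1.373) / (5) = 1.001
Iteration 2:
  x1 = (7 - (-3.8)·1.373 - (1)·1.001) / (8.8) = 1.275
  x2 = (7 - (-1.5)·1.275 - (-3)·1.001) / (8.5) = 1.402
  x3 = (4 - (0.7)·1.275 - (-1.3)·1.402) / (5) = 0.986
Iteration 3:
  x1 = (7 - (-3.8)·1.402 - (1)·0.986) / (8.8) = 1.289
  x2 = (7 - (-1.5)·1.289 - (-3)·0.986) / (8.5) = 1.399
  x3 = (4 - (0.7)·1.289 - (-1.3)·1.399) / (5) = 0.983

(1.289, 1.399, 0.983)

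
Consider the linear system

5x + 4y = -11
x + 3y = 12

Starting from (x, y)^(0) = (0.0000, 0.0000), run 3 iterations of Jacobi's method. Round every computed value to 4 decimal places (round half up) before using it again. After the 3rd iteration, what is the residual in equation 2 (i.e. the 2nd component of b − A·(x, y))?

Iteration 1:
  x = (-11 - (4)·0.0000) / (5) = -2.2000
  y = (12 - (1)·0.0000) / (3) = 4.0000
Iteration 2:
  x = (-11 - (4)·4.0000) / (5) = -5.4000
  y = (12 - (1)·-2.2000) / (3) = 4.7333
Iteration 3:
  x = (-11 - (4)·4.7333) / (5) = -5.9866
  y = (12 - (1)·-5.4000) / (3) = 5.8000
Residual b − A·x = (-4.2670, 0.5866)

0.5866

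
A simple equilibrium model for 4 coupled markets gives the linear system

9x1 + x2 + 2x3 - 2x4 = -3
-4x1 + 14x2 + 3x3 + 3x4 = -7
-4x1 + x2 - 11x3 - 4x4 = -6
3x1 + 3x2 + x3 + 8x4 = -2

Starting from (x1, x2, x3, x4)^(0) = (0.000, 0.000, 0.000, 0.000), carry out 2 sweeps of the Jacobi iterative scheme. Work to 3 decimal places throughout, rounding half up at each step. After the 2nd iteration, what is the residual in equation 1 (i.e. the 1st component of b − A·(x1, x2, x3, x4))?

0.308

Iteration 1:
  x1 = (-3 - (1)·0.000 - (2)·0.000 - (-2)·0.000) / (9) = -0.333
  x2 = (-7 - (-4)·0.000 - (3)·0.000 - (3)·0.000) / (14) = -0.500
  x3 = (-6 - (-4)·0.000 - (1)·0.000 - (-4)·0.000) / (-11) = 0.545
  x4 = (-2 - (3)·0.000 - (3)·0.000 - (1)·0.000) / (8) = -0.250
Iteration 2:
  x1 = (-3 - (1)·-0.500 - (2)·0.545 - (-2)·-0.250) / (9) = -0.454
  x2 = (-7 - (-4)·-0.333 - (3)·0.545 - (3)·-0.250) / (14) = -0.658
  x3 = (-6 - (-4)·-0.333 - (1)·-0.500 - (-4)·-0.250) / (-11) = 0.712
  x4 = (-2 - (3)·-0.333 - (3)·-0.500 - (1)·0.545) / (8) = -0.006
Residual b − A·x = (0.308, -1.722, 0.650, 0.672)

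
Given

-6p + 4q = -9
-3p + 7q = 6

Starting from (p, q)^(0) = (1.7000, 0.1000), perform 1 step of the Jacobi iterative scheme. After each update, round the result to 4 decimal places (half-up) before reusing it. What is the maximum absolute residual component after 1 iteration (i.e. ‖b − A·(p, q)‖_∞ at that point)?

Iteration 1:
  p = (-9 - (4)·0.1000) / (-6) = 1.5667
  q = (6 - (-3)·1.7000) / (7) = 1.5857
Residual b − A·x = (-5.9426, -0.3998); ∞-norm = 5.9426

5.9426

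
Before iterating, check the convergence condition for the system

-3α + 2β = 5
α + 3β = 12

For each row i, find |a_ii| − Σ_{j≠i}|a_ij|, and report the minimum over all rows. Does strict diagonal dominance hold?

row 1: |-3| − (2) = 1
row 2: |3| − (1) = 2
minimum over rows = 1 → strictly diagonally dominant (convergence guaranteed)

1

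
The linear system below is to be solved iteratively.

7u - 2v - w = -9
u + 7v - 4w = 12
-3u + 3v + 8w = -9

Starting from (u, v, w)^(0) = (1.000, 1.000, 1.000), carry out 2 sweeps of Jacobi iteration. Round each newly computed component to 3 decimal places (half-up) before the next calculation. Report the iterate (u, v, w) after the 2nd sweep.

(-0.834, 1.194, -2.250)

Iteration 1:
  u = (-9 - (-2)·1.000 - (-1)·1.000) / (7) = -0.857
  v = (12 - (1)·1.000 - (-4)·1.000) / (7) = 2.143
  w = (-9 - (-3)·1.000 - (3)·1.000) / (8) = -1.125
Iteration 2:
  u = (-9 - (-2)·2.143 - (-1)·-1.125) / (7) = -0.834
  v = (12 - (1)·-0.857 - (-4)·-1.125) / (7) = 1.194
  w = (-9 - (-3)·-0.857 - (3)·2.143) / (8) = -2.250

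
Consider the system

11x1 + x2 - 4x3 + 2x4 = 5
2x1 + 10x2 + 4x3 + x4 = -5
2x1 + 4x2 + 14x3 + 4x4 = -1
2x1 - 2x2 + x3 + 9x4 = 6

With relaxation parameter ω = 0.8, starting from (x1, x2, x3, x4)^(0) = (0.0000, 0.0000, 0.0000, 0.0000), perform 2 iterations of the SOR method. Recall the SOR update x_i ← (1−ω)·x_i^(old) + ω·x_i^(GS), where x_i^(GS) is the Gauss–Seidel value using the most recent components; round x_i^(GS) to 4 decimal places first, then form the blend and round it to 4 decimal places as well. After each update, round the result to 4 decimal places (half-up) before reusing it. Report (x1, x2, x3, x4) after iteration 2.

(0.4152, -0.5909, -0.0567, 0.4369)

Iteration 1:
  x1: GS value = (5 - (1)·0.0000 - (-4)·0.0000 - (2)·0.0000) / (11) = 0.4545;  x1 ← (1−ω)·0.0000 + ω·0.4545 = 0.3636
  x2: GS value = (-5 - (2)·0.3636 - (4)·0.0000 - (1)·0.0000) / (10) = -0.5727;  x2 ← (1−ω)·0.0000 + ω·-0.5727 = -0.4582
  x3: GS value = (-1 - (2)·0.3636 - (4)·-0.4582 - (4)·0.0000) / (14) = 0.0075;  x3 ← (1−ω)·0.0000 + ω·0.0075 = 0.0060
  x4: GS value = (6 - (2)·0.3636 - (-2)·-0.4582 - (1)·0.0060) / (9) = 0.4834;  x4 ← (1−ω)·0.0000 + ω·0.4834 = 0.3867
Iteration 2:
  x1: GS value = (5 - (1)·-0.4582 - (-4)·0.0060 - (2)·0.3867) / (11) = 0.4281;  x1 ← (1−ω)·0.3636 + ω·0.4281 = 0.4152
  x2: GS value = (-5 - (2)·0.4152 - (4)·0.0060 - (1)·0.3867) / (10) = -0.6241;  x2 ← (1−ω)·-0.4582 + ω·-0.6241 = -0.5909
  x3: GS value = (-1 - (2)·0.4152 - (4)·-0.5909 - (4)·0.3867) / (14) = -0.0724;  x3 ← (1−ω)·0.0060 + ω·-0.0724 = -0.0567
  x4: GS value = (6 - (2)·0.4152 - (-2)·-0.5909 - (1)·-0.0567) / (9) = 0.4494;  x4 ← (1−ω)·0.3867 + ω·0.4494 = 0.4369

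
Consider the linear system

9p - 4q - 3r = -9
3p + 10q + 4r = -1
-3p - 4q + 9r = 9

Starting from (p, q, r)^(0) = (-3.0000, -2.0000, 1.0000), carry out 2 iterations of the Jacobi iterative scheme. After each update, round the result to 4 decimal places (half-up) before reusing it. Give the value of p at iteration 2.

Iteration 1:
  p = (-9 - (-4)·-2.0000 - (-3)·1.0000) / (9) = -1.5556
  q = (-1 - (3)·-3.0000 - (4)·1.0000) / (10) = 0.4000
  r = (9 - (-3)·-3.0000 - (-4)·-2.0000) / (9) = -0.8889
Iteration 2:
  p = (-9 - (-4)·0.4000 - (-3)·-0.8889) / (9) = -1.1185
  q = (-1 - (3)·-1.5556 - (4)·-0.8889) / (10) = 0.7222
  r = (9 - (-3)·-1.5556 - (-4)·0.4000) / (9) = 0.6592

-1.1185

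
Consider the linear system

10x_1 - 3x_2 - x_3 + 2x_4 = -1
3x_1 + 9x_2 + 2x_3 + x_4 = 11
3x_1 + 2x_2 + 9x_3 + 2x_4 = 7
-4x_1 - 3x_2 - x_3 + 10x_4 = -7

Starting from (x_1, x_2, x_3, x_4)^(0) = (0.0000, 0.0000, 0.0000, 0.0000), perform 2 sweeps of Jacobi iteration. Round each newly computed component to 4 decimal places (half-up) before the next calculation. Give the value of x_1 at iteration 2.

0.4844

Iteration 1:
  x_1 = (-1 - (-3)·0.0000 - (-1)·0.0000 - (2)·0.0000) / (10) = -0.1000
  x_2 = (11 - (3)·0.0000 - (2)·0.0000 - (1)·0.0000) / (9) = 1.2222
  x_3 = (7 - (3)·0.0000 - (2)·0.0000 - (2)·0.0000) / (9) = 0.7778
  x_4 = (-7 - (-4)·0.0000 - (-3)·0.0000 - (-1)·0.0000) / (10) = -0.7000
Iteration 2:
  x_1 = (-1 - (-3)·1.2222 - (-1)·0.7778 - (2)·-0.7000) / (10) = 0.4844
  x_2 = (11 - (3)·-0.1000 - (2)·0.7778 - (1)·-0.7000) / (9) = 1.1605
  x_3 = (7 - (3)·-0.1000 - (2)·1.2222 - (2)·-0.7000) / (9) = 0.6951
  x_4 = (-7 - (-4)·-0.1000 - (-3)·1.2222 - (-1)·0.7778) / (10) = -0.2956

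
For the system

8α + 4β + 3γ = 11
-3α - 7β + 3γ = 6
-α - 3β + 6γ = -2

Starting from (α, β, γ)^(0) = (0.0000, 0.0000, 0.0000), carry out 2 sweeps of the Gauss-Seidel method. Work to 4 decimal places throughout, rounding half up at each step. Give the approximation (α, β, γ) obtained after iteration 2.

Iteration 1:
  α = (11 - (4)·0.0000 - (3)·0.0000) / (8) = 1.3750
  β = (6 - (-3)·1.3750 - (3)·0.0000) / (-7) = -1.4464
  γ = (-2 - (-1)·1.3750 - (-3)·-1.4464) / (6) = -0.8274
Iteration 2:
  α = (11 - (4)·-1.4464 - (3)·-0.8274) / (8) = 2.4085
  β = (6 - (-3)·2.4085 - (3)·-0.8274) / (-7) = -2.2440
  γ = (-2 - (-1)·2.4085 - (-3)·-2.2440) / (6) = -1.0539

(2.4085, -2.2440, -1.0539)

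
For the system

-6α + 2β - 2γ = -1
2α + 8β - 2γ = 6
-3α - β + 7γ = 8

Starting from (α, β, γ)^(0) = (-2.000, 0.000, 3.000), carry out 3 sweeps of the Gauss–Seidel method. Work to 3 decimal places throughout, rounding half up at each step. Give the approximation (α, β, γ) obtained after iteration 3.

Iteration 1:
  α = (-1 - (2)·0.000 - (-2)·3.000) / (-6) = -0.833
  β = (6 - (2)·-0.833 - (-2)·3.000) / (8) = 1.708
  γ = (8 - (-3)·-0.833 - (-1)·1.708) / (7) = 1.030
Iteration 2:
  α = (-1 - (2)·1.708 - (-2)·1.030) / (-6) = 0.393
  β = (6 - (2)·0.393 - (-2)·1.030) / (8) = 0.909
  γ = (8 - (-3)·0.393 - (-1)·0.909) / (7) = 1.441
Iteration 3:
  α = (-1 - (2)·0.909 - (-2)·1.441) / (-6) = -0.011
  β = (6 - (2)·-0.011 - (-2)·1.441) / (8) = 1.113
  γ = (8 - (-3)·-0.011 - (-1)·1.113) / (7) = 1.297

(-0.011, 1.113, 1.297)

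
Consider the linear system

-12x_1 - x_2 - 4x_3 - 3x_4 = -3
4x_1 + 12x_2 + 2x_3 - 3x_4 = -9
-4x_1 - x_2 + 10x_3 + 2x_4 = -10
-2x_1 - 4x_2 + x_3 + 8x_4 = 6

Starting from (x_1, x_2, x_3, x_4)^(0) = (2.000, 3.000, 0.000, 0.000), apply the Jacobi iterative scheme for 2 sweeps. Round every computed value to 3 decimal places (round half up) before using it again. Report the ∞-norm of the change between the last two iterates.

2.721

Iteration 1:
  x_1 = (-3 - (-1)·3.000 - (-4)·0.000 - (-3)·0.000) / (-12) = 0.000
  x_2 = (-9 - (4)·2.000 - (2)·0.000 - (-3)·0.000) / (12) = -1.417
  x_3 = (-10 - (-4)·2.000 - (-1)·3.000 - (2)·0.000) / (10) = 0.100
  x_4 = (6 - (-2)·2.000 - (-4)·3.000 - (1)·0.000) / (8) = 2.750
Iteration 2:
  x_1 = (-3 - (-1)·-1.417 - (-4)·0.100 - (-3)·2.750) / (-12) = -0.353
  x_2 = (-9 - (4)·0.000 - (2)·0.100 - (-3)·2.750) / (12) = -0.079
  x_3 = (-10 - (-4)·0.000 - (-1)·-1.417 - (2)·2.750) / (10) = -1.692
  x_4 = (6 - (-2)·0.000 - (-4)·-1.417 - (1)·0.100) / (8) = 0.029
Change: (-0.353, 1.338, -1.792, -2.721) → max |·| = 2.721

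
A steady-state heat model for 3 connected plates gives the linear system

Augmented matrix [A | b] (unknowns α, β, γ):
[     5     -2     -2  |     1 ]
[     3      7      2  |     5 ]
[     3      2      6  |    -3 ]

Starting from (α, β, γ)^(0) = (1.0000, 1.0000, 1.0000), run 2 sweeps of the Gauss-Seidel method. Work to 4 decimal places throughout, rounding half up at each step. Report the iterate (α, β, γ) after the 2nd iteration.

Iteration 1:
  α = (1 - (-2)·1.0000 - (-2)·1.0000) / (5) = 1.0000
  β = (5 - (3)·1.0000 - (2)·1.0000) / (7) = 0.0000
  γ = (-3 - (3)·1.0000 - (2)·0.0000) / (6) = -1.0000
Iteration 2:
  α = (1 - (-2)·0.0000 - (-2)·-1.0000) / (5) = -0.2000
  β = (5 - (3)·-0.2000 - (2)·-1.0000) / (7) = 1.0857
  γ = (-3 - (3)·-0.2000 - (2)·1.0857) / (6) = -0.7619

(-0.2000, 1.0857, -0.7619)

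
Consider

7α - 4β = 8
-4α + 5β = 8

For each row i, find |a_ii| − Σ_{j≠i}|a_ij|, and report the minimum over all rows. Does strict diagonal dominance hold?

row 1: |7| − (4) = 3
row 2: |5| − (4) = 1
minimum over rows = 1 → strictly diagonally dominant (convergence guaranteed)

1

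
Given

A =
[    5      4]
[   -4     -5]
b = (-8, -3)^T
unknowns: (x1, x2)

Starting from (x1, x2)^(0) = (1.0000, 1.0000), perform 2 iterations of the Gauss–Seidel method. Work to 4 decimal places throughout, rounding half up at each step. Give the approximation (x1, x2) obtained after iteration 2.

(-3.6160, 3.4928)

Iteration 1:
  x1 = (-8 - (4)·1.0000) / (5) = -2.4000
  x2 = (-3 - (-4)·-2.4000) / (-5) = 2.5200
Iteration 2:
  x1 = (-8 - (4)·2.5200) / (5) = -3.6160
  x2 = (-3 - (-4)·-3.6160) / (-5) = 3.4928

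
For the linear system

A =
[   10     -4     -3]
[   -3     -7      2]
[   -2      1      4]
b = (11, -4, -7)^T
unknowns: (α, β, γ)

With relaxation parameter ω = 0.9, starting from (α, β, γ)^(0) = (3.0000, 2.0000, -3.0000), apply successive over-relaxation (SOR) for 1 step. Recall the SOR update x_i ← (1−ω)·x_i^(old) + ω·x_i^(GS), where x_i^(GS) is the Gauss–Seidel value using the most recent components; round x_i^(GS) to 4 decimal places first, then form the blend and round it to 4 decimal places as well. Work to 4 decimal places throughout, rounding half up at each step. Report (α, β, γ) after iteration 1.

Iteration 1:
  α: GS value = (11 - (-4)·2.0000 - (-3)·-3.0000) / (10) = 1.0000;  α ← (1−ω)·3.0000 + ω·1.0000 = 1.2000
  β: GS value = (-4 - (-3)·1.2000 - (2)·-3.0000) / (-7) = -0.8000;  β ← (1−ω)·2.0000 + ω·-0.8000 = -0.5200
  γ: GS value = (-7 - (-2)·1.2000 - (1)·-0.5200) / (4) = -1.0200;  γ ← (1−ω)·-3.0000 + ω·-1.0200 = -1.2180

(1.2000, -0.5200, -1.2180)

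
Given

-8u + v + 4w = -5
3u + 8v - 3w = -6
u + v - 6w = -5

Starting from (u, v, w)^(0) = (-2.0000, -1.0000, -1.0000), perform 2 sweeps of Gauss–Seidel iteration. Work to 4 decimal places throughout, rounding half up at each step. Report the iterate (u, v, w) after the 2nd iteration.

Iteration 1:
  u = (-5 - (1)·-1.0000 - (4)·-1.0000) / (-8) = 0.0000
  v = (-6 - (3)·0.0000 - (-3)·-1.0000) / (8) = -1.1250
  w = (-5 - (1)·0.0000 - (1)·-1.1250) / (-6) = 0.6458
Iteration 2:
  u = (-5 - (1)·-1.1250 - (4)·0.6458) / (-8) = 0.8073
  v = (-6 - (3)·0.8073 - (-3)·0.6458) / (8) = -0.8106
  w = (-5 - (1)·0.8073 - (1)·-0.8106) / (-6) = 0.8328

(0.8073, -0.8106, 0.8328)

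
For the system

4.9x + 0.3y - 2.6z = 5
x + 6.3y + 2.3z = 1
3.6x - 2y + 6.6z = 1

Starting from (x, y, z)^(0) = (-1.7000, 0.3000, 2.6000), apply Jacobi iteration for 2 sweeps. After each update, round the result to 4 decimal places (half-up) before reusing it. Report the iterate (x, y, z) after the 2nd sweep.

(1.6729, -0.6463, -1.3053)

Iteration 1:
  x = (5 - (0.3)·0.3000 - (-2.6)·2.6000) / (4.9) = 2.3816
  y = (1 - (1)·-1.7000 - (2.3)·2.6000) / (6.3) = -0.5206
  z = (1 - (3.6)·-1.7000 - (-2)·0.3000) / (6.6) = 1.1697
Iteration 2:
  x = (5 - (0.3)·-0.5206 - (-2.6)·1.1697) / (4.9) = 1.6729
  y = (1 - (1)·2.3816 - (2.3)·1.1697) / (6.3) = -0.6463
  z = (1 - (3.6)·2.3816 - (-2)·-0.5206) / (6.6) = -1.3053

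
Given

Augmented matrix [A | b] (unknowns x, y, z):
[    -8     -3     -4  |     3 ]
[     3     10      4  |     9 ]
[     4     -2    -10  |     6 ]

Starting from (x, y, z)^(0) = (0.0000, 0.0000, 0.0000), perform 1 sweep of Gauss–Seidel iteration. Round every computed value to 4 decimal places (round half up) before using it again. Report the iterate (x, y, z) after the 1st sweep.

(-0.3750, 1.0125, -0.9525)

Iteration 1:
  x = (3 - (-3)·0.0000 - (-4)·0.0000) / (-8) = -0.3750
  y = (9 - (3)·-0.3750 - (4)·0.0000) / (10) = 1.0125
  z = (6 - (4)·-0.3750 - (-2)·1.0125) / (-10) = -0.9525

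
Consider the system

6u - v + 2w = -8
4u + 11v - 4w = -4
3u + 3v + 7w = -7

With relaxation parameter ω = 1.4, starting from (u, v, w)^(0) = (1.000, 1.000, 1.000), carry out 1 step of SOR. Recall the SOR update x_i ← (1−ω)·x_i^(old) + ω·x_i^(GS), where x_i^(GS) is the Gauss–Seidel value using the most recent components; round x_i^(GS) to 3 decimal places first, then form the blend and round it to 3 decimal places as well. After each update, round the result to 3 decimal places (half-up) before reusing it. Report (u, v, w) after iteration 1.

Iteration 1:
  u: GS value = (-8 - (-1)·1.000 - (2)·1.000) / (6) = -1.500;  u ← (1−ω)·1.000 + ω·-1.500 = -2.500
  v: GS value = (-4 - (4)·-2.500 - (-4)·1.000) / (11) = 0.909;  v ← (1−ω)·1.000 + ω·0.909 = 0.873
  w: GS value = (-7 - (3)·-2.500 - (3)·0.873) / (7) = -0.303;  w ← (1−ω)·1.000 + ω·-0.303 = -0.824

(-2.500, 0.873, -0.824)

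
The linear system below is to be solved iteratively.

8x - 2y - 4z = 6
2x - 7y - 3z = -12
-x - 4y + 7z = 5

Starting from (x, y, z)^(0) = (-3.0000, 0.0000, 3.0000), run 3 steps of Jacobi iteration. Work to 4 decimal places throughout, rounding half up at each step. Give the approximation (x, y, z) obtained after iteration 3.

Iteration 1:
  x = (6 - (-2)·0.0000 - (-4)·3.0000) / (8) = 2.2500
  y = (-12 - (2)·-3.0000 - (-3)·3.0000) / (-7) = -0.4286
  z = (5 - (-1)·-3.0000 - (-4)·0.0000) / (7) = 0.2857
Iteration 2:
  x = (6 - (-2)·-0.4286 - (-4)·0.2857) / (8) = 0.7857
  y = (-12 - (2)·2.2500 - (-3)·0.2857) / (-7) = 2.2347
  z = (5 - (-1)·2.2500 - (-4)·-0.4286) / (7) = 0.7908
Iteration 3:
  x = (6 - (-2)·2.2347 - (-4)·0.7908) / (8) = 1.7041
  y = (-12 - (2)·0.7857 - (-3)·0.7908) / (-7) = 1.5999
  z = (5 - (-1)·0.7857 - (-4)·2.2347) / (7) = 2.1035

(1.7041, 1.5999, 2.1035)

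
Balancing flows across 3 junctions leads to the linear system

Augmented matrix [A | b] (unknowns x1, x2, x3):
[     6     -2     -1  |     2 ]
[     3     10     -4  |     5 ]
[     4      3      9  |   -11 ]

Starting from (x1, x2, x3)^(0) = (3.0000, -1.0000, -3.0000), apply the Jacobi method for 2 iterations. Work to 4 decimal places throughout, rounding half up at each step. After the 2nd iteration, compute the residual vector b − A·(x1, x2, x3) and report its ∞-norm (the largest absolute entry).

Iteration 1:
  x1 = (2 - (-2)·-1.0000 - (-1)·-3.0000) / (6) = -0.5000
  x2 = (5 - (3)·3.0000 - (-4)·-3.0000) / (10) = -1.6000
  x3 = (-11 - (4)·3.0000 - (3)·-1.0000) / (9) = -2.2222
Iteration 2:
  x1 = (2 - (-2)·-1.6000 - (-1)·-2.2222) / (6) = -0.5704
  x2 = (5 - (3)·-0.5000 - (-4)·-2.2222) / (10) = -0.2389
  x3 = (-11 - (4)·-0.5000 - (3)·-1.6000) / (9) = -0.4667
Residual b − A·x = (4.4779, 7.2334, -3.8014); ∞-norm = 7.2334

7.2334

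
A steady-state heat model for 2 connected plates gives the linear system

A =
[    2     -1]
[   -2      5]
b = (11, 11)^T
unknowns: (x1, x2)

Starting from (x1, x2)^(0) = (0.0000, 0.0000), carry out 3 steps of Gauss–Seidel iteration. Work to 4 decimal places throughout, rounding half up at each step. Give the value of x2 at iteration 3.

5.4560

Iteration 1:
  x1 = (11 - (-1)·0.0000) / (2) = 5.5000
  x2 = (11 - (-2)·5.5000) / (5) = 4.4000
Iteration 2:
  x1 = (11 - (-1)·4.4000) / (2) = 7.7000
  x2 = (11 - (-2)·7.7000) / (5) = 5.2800
Iteration 3:
  x1 = (11 - (-1)·5.2800) / (2) = 8.1400
  x2 = (11 - (-2)·8.1400) / (5) = 5.4560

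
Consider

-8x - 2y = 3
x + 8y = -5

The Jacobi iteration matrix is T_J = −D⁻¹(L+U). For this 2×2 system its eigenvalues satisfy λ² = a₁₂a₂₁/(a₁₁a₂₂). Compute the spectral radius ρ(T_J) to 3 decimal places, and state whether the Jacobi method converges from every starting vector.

a₁₂a₂₁/(a₁₁a₂₂) = (-2)·(1) / ((-8)·(8)) = 0.031250
ρ = √|0.031250| = √0.031250 = 0.177
ρ < 1, so Jacobi converges

0.177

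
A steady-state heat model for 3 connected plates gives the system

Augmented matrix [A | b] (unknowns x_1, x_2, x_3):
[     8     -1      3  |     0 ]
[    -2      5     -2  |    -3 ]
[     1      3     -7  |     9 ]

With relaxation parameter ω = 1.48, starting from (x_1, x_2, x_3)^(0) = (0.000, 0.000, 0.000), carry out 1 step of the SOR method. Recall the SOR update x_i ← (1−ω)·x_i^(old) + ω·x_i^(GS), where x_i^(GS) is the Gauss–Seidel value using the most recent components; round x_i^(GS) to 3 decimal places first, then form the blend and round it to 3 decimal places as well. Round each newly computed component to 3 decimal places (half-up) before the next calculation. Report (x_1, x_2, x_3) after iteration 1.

(0.000, -0.888, -2.466)

Iteration 1:
  x_1: GS value = (0 - (-1)·0.000 - (3)·0.000) / (8) = 0.000;  x_1 ← (1−ω)·0.000 + ω·0.000 = 0.000
  x_2: GS value = (-3 - (-2)·0.000 - (-2)·0.000) / (5) = -0.600;  x_2 ← (1−ω)·0.000 + ω·-0.600 = -0.888
  x_3: GS value = (9 - (1)·0.000 - (3)·-0.888) / (-7) = -1.666;  x_3 ← (1−ω)·0.000 + ω·-1.666 = -2.466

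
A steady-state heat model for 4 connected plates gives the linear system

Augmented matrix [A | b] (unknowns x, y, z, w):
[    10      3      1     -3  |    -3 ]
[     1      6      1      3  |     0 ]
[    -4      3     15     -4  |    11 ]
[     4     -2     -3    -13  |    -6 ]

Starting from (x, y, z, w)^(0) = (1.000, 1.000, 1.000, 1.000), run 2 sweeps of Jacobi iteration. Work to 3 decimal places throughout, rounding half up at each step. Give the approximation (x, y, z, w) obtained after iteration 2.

(-0.041, -0.304, 0.896, 0.220)

Iteration 1:
  x = (-3 - (3)·1.000 - (1)·1.000 - (-3)·1.000) / (10) = -0.400
  y = (0 - (1)·1.000 - (1)·1.000 - (3)·1.000) / (6) = -0.833
  z = (11 - (-4)·1.000 - (3)·1.000 - (-4)·1.000) / (15) = 1.067
  w = (-6 - (4)·1.000 - (-2)·1.000 - (-3)·1.000) / (-13) = 0.385
Iteration 2:
  x = (-3 - (3)·-0.833 - (1)·1.067 - (-3)·0.385) / (10) = -0.041
  y = (0 - (1)·-0.400 - (1)·1.067 - (3)·0.385) / (6) = -0.304
  z = (11 - (-4)·-0.400 - (3)·-0.833 - (-4)·0.385) / (15) = 0.896
  w = (-6 - (4)·-0.400 - (-2)·-0.833 - (-3)·1.067) / (-13) = 0.220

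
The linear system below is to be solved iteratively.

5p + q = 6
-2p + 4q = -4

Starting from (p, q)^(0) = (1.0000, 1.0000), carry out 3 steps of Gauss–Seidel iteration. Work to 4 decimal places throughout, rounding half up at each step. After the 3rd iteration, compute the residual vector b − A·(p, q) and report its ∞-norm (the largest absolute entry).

0.0150

Iteration 1:
  p = (6 - (1)·1.0000) / (5) = 1.0000
  q = (-4 - (-2)·1.0000) / (4) = -0.5000
Iteration 2:
  p = (6 - (1)·-0.5000) / (5) = 1.3000
  q = (-4 - (-2)·1.3000) / (4) = -0.3500
Iteration 3:
  p = (6 - (1)·-0.3500) / (5) = 1.2700
  q = (-4 - (-2)·1.2700) / (4) = -0.3650
Residual b − A·x = (0.0150, 0.0000); ∞-norm = 0.0150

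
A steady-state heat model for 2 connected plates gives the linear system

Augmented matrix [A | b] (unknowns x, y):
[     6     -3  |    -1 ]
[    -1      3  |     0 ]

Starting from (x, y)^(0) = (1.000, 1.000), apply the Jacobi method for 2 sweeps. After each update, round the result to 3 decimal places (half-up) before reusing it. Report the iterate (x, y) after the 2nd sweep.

Iteration 1:
  x = (-1 - (-3)·1.000) / (6) = 0.333
  y = (0 - (-1)·1.000) / (3) = 0.333
Iteration 2:
  x = (-1 - (-3)·0.333) / (6) = 0.000
  y = (0 - (-1)·0.333) / (3) = 0.111

(0.000, 0.111)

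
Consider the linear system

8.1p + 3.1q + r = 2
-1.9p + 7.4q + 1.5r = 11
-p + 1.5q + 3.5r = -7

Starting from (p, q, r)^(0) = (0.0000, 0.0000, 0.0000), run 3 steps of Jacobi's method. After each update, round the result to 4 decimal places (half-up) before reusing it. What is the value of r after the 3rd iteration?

Iteration 1:
  p = (2 - (3.1)·0.0000 - (1)·0.0000) / (8.1) = 0.2469
  q = (11 - (-1.9)·0.0000 - (1.5)·0.0000) / (7.4) = 1.4865
  r = (-7 - (-1)·0.0000 - (1.5)·0.0000) / (3.5) = -2.0000
Iteration 2:
  p = (2 - (3.1)·1.4865 - (1)·-2.0000) / (8.1) = -0.0751
  q = (11 - (-1.9)·0.2469 - (1.5)·-2.0000) / (7.4) = 1.9553
  r = (-7 - (-1)·0.2469 - (1.5)·1.4865) / (3.5) = -2.5665
Iteration 3:
  p = (2 - (3.1)·1.9553 - (1)·-2.5665) / (8.1) = -0.1846
  q = (11 - (-1.9)·-0.0751 - (1.5)·-2.5665) / (7.4) = 1.9874
  r = (-7 - (-1)·-0.0751 - (1.5)·1.9553) / (3.5) = -2.8594

-2.8594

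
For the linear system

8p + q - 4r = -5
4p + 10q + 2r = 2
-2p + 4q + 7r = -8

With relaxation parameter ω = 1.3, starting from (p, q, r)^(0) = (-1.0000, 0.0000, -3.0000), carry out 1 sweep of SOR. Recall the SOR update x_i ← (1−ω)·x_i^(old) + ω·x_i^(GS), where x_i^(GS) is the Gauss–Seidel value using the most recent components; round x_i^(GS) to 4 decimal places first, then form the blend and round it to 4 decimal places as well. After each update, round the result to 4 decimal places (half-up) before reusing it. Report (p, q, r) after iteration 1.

(-2.4625, 2.3205, -3.2241)

Iteration 1:
  p: GS value = (-5 - (1)·0.0000 - (-4)·-3.0000) / (8) = -2.1250;  p ← (1−ω)·-1.0000 + ω·-2.1250 = -2.4625
  q: GS value = (2 - (4)·-2.4625 - (2)·-3.0000) / (10) = 1.7850;  q ← (1−ω)·0.0000 + ω·1.7850 = 2.3205
  r: GS value = (-8 - (-2)·-2.4625 - (4)·2.3205) / (7) = -3.1724;  r ← (1−ω)·-3.0000 + ω·-3.1724 = -3.2241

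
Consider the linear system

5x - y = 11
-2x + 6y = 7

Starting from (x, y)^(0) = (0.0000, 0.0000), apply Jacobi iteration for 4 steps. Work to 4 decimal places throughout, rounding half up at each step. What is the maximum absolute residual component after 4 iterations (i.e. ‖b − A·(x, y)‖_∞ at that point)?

Iteration 1:
  x = (11 - (-1)·0.0000) / (5) = 2.2000
  y = (7 - (-2)·0.0000) / (6) = 1.1667
Iteration 2:
  x = (11 - (-1)·1.1667) / (5) = 2.4333
  y = (7 - (-2)·2.2000) / (6) = 1.9000
Iteration 3:
  x = (11 - (-1)·1.9000) / (5) = 2.5800
  y = (7 - (-2)·2.4333) / (6) = 1.9778
Iteration 4:
  x = (11 - (-1)·1.9778) / (5) = 2.5956
  y = (7 - (-2)·2.5800) / (6) = 2.0267
Residual b − A·x = (0.0487, 0.0310); ∞-norm = 0.0487

0.0487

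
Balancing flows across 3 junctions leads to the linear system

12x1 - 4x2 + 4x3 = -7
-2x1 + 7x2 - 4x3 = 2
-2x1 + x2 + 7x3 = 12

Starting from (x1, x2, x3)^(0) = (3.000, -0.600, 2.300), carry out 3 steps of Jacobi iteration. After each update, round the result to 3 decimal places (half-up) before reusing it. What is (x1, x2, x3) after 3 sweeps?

Iteration 1:
  x1 = (-7 - (-4)·-0.600 - (4)·2.300) / (12) = -1.550
  x2 = (2 - (-2)·3.000 - (-4)·2.300) / (7) = 2.457
  x3 = (12 - (-2)·3.000 - (1)·-0.600) / (7) = 2.657
Iteration 2:
  x1 = (-7 - (-4)·2.457 - (4)·2.657) / (12) = -0.650
  x2 = (2 - (-2)·-1.550 - (-4)·2.657) / (7) = 1.361
  x3 = (12 - (-2)·-1.550 - (1)·2.457) / (7) = 0.920
Iteration 3:
  x1 = (-7 - (-4)·1.361 - (4)·0.920) / (12) = -0.436
  x2 = (2 - (-2)·-0.650 - (-4)·0.920) / (7) = 0.626
  x3 = (12 - (-2)·-0.650 - (1)·1.361) / (7) = 1.334

(-0.436, 0.626, 1.334)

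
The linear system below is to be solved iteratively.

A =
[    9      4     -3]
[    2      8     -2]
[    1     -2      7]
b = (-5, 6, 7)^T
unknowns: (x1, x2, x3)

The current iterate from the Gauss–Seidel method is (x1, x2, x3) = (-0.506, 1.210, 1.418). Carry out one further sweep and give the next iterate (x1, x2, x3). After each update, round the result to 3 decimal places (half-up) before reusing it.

One sweep:
  x1 = (-5 - (4)·1.210 - (-3)·1.418) / (9) = -0.621
  x2 = (6 - (2)·-0.621 - (-2)·1.418) / (8) = 1.260
  x3 = (7 - (1)·-0.621 - (-2)·1.260) / (7) = 1.449

(-0.621, 1.260, 1.449)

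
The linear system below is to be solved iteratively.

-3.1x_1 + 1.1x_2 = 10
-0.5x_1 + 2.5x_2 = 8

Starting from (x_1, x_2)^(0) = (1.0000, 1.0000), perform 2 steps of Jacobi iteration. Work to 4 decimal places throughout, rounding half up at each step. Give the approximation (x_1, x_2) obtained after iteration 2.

(-2.0194, 2.6258)

Iteration 1:
  x_1 = (10 - (1.1)·1.0000) / (-3.1) = -2.8710
  x_2 = (8 - (-0.5)·1.0000) / (2.5) = 3.4000
Iteration 2:
  x_1 = (10 - (1.1)·3.4000) / (-3.1) = -2.0194
  x_2 = (8 - (-0.5)·-2.8710) / (2.5) = 2.6258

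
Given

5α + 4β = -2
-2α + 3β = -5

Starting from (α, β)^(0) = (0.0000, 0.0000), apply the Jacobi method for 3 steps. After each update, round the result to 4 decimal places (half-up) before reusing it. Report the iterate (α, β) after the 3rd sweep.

Iteration 1:
  α = (-2 - (4)·0.0000) / (5) = -0.4000
  β = (-5 - (-2)·0.0000) / (3) = -1.6667
Iteration 2:
  α = (-2 - (4)·-1.6667) / (5) = 0.9334
  β = (-5 - (-2)·-0.4000) / (3) = -1.9333
Iteration 3:
  α = (-2 - (4)·-1.9333) / (5) = 1.1466
  β = (-5 - (-2)·0.9334) / (3) = -1.0444

(1.1466, -1.0444)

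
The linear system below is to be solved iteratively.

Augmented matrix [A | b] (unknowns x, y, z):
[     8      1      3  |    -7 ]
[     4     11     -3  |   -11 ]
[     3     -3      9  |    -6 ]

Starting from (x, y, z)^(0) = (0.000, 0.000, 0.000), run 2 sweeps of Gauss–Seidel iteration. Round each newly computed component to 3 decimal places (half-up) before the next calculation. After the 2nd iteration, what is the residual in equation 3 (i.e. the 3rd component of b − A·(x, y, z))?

-0.003

Iteration 1:
  x = (-7 - (1)·0.000 - (3)·0.000) / (8) = -0.875
  y = (-11 - (4)·-0.875 - (-3)·0.000) / (11) = -0.682
  z = (-6 - (3)·-0.875 - (-3)·-0.682) / (9) = -0.602
Iteration 2:
  x = (-7 - (1)·-0.682 - (3)·-0.602) / (8) = -0.564
  y = (-11 - (4)·-0.564 - (-3)·-0.602) / (11) = -0.959
  z = (-6 - (3)·-0.564 - (-3)·-0.959) / (9) = -0.798
Residual b − A·x = (0.865, -0.589, -0.003)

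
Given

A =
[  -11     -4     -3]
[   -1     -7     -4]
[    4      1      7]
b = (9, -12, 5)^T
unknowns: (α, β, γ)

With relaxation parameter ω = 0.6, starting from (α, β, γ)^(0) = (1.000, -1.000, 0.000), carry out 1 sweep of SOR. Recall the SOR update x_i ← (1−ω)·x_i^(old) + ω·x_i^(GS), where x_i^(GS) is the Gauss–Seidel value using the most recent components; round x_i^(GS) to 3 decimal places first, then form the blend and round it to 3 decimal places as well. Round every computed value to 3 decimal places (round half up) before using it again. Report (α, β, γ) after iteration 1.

Iteration 1:
  α: GS value = (9 - (-4)·-1.000 - (-3)·0.000) / (-11) = -0.455;  α ← (1−ω)·1.000 + ω·-0.455 = 0.127
  β: GS value = (-12 - (-1)·0.127 - (-4)·0.000) / (-7) = 1.696;  β ← (1−ω)·-1.000 + ω·1.696 = 0.618
  γ: GS value = (5 - (4)·0.127 - (1)·0.618) / (7) = 0.553;  γ ← (1−ω)·0.000 + ω·0.553 = 0.332

(0.127, 0.618, 0.332)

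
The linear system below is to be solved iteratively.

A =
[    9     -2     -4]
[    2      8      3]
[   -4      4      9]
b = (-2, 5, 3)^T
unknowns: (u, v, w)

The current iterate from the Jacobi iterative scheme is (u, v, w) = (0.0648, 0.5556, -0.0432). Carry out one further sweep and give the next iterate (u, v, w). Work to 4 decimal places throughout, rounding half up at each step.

(-0.1180, 0.6250, 0.1152)

One sweep:
  u = (-2 - (-2)·0.5556 - (-4)·-0.0432) / (9) = -0.1180
  v = (5 - (2)·0.0648 - (3)·-0.0432) / (8) = 0.6250
  w = (3 - (-4)·0.0648 - (4)·0.5556) / (9) = 0.1152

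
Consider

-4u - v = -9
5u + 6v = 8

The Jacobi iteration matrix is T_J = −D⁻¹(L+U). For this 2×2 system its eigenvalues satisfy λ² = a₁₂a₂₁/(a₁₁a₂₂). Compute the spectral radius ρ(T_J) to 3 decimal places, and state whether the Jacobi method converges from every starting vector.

a₁₂a₂₁/(a₁₁a₂₂) = (-1)·(5) / ((-4)·(6)) = 0.208333
ρ = √|0.208333| = √0.208333 = 0.456
ρ < 1, so Jacobi converges

0.456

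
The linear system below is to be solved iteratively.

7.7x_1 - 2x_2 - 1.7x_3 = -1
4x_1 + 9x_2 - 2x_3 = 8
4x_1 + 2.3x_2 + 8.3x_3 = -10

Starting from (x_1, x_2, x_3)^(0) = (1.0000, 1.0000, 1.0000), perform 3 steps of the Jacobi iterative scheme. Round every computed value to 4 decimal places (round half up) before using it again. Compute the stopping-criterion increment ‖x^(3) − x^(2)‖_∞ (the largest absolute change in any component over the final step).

0.4596

Iteration 1:
  x_1 = (-1 - (-2)·1.0000 - (-1.7)·1.0000) / (7.7) = 0.3506
  x_2 = (8 - (4)·1.0000 - (-2)·1.0000) / (9) = 0.6667
  x_3 = (-10 - (4)·1.0000 - (2.3)·1.0000) / (8.3) = -1.9639
Iteration 2:
  x_1 = (-1 - (-2)·0.6667 - (-1.7)·-1.9639) / (7.7) = -0.3903
  x_2 = (8 - (4)·0.3506 - (-2)·-1.9639) / (9) = 0.2966
  x_3 = (-10 - (4)·0.3506 - (2.3)·0.6667) / (8.3) = -1.5585
Iteration 3:
  x_1 = (-1 - (-2)·0.2966 - (-1.7)·-1.5585) / (7.7) = -0.3969
  x_2 = (8 - (4)·-0.3903 - (-2)·-1.5585) / (9) = 0.7160
  x_3 = (-10 - (4)·-0.3903 - (2.3)·0.2966) / (8.3) = -1.0989
Change: (-0.0066, 0.4194, 0.4596) → max |·| = 0.4596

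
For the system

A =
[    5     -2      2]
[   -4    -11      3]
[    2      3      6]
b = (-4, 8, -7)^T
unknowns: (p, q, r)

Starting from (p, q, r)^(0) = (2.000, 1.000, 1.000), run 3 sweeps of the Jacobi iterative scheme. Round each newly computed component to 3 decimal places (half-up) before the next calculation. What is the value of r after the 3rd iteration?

Iteration 1:
  p = (-4 - (-2)·1.000 - (2)·1.000) / (5) = -0.800
  q = (8 - (-4)·2.000 - (3)·1.000) / (-11) = -1.182
  r = (-7 - (2)·2.000 - (3)·1.000) / (6) = -2.333
Iteration 2:
  p = (-4 - (-2)·-1.182 - (2)·-2.333) / (5) = -0.340
  q = (8 - (-4)·-0.800 - (3)·-2.333) / (-11) = -1.073
  r = (-7 - (2)·-0.800 - (3)·-1.182) / (6) = -0.309
Iteration 3:
  p = (-4 - (-2)·-1.073 - (2)·-0.309) / (5) = -1.106
  q = (8 - (-4)·-0.340 - (3)·-0.309) / (-11) = -0.688
  r = (-7 - (2)·-0.340 - (3)·-1.073) / (6) = -0.517

-0.517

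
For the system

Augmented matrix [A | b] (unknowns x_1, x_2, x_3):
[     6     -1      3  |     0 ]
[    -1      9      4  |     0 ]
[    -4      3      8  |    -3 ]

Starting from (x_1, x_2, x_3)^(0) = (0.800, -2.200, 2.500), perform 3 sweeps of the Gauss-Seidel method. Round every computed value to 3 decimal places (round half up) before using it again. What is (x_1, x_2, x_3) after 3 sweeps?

(0.269, 0.221, -0.323)

Iteration 1:
  x_1 = (0 - (-1)·-2.200 - (3)·2.500) / (6) = -1.617
  x_2 = (0 - (-1)·-1.617 - (4)·2.500) / (9) = -1.291
  x_3 = (-3 - (-4)·-1.617 - (3)·-1.291) / (8) = -0.699
Iteration 2:
  x_1 = (0 - (-1)·-1.291 - (3)·-0.699) / (6) = 0.134
  x_2 = (0 - (-1)·0.134 - (4)·-0.699) / (9) = 0.326
  x_3 = (-3 - (-4)·0.134 - (3)·0.326) / (8) = -0.430
Iteration 3:
  x_1 = (0 - (-1)·0.326 - (3)·-0.430) / (6) = 0.269
  x_2 = (0 - (-1)·0.269 - (4)·-0.430) / (9) = 0.221
  x_3 = (-3 - (-4)·0.269 - (3)·0.221) / (8) = -0.323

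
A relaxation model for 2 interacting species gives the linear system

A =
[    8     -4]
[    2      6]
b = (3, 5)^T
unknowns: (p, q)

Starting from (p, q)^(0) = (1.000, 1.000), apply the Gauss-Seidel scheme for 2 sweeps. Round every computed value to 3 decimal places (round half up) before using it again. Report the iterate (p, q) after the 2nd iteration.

Iteration 1:
  p = (3 - (-4)·1.000) / (8) = 0.875
  q = (5 - (2)·0.875) / (6) = 0.542
Iteration 2:
  p = (3 - (-4)·0.542) / (8) = 0.646
  q = (5 - (2)·0.646) / (6) = 0.618

(0.646, 0.618)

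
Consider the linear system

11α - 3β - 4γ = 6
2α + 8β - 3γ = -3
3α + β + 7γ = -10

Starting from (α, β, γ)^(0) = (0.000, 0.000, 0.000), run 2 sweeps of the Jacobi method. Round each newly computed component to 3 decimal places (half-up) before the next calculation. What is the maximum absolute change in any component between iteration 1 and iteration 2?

0.672

Iteration 1:
  α = (6 - (-3)·0.000 - (-4)·0.000) / (11) = 0.545
  β = (-3 - (2)·0.000 - (-3)·0.000) / (8) = -0.375
  γ = (-10 - (3)·0.000 - (1)·0.000) / (7) = -1.429
Iteration 2:
  α = (6 - (-3)·-0.375 - (-4)·-1.429) / (11) = -0.076
  β = (-3 - (2)·0.545 - (-3)·-1.429) / (8) = -1.047
  γ = (-10 - (3)·0.545 - (1)·-0.375) / (7) = -1.609
Change: (-0.621, -0.672, -0.180) → max |·| = 0.672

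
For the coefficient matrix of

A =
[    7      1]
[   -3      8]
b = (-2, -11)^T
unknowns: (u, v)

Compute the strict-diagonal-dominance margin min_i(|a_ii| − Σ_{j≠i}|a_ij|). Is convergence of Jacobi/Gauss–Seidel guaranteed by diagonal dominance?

row 1: |7| − (1) = 6
row 2: |8| − (3) = 5
minimum over rows = 5 → strictly diagonally dominant (convergence guaranteed)

5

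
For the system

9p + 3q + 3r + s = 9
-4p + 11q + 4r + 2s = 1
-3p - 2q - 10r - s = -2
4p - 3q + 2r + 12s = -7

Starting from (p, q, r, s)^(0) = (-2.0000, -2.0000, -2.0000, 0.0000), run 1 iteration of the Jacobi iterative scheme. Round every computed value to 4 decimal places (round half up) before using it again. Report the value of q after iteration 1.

Iteration 1:
  p = (9 - (3)·-2.0000 - (3)·-2.0000 - (1)·0.0000) / (9) = 2.3333
  q = (1 - (-4)·-2.0000 - (4)·-2.0000 - (2)·0.0000) / (11) = 0.0909
  r = (-2 - (-3)·-2.0000 - (-2)·-2.0000 - (-1)·0.0000) / (-10) = 1.2000
  s = (-7 - (4)·-2.0000 - (-3)·-2.0000 - (2)·-2.0000) / (12) = -0.0833

0.0909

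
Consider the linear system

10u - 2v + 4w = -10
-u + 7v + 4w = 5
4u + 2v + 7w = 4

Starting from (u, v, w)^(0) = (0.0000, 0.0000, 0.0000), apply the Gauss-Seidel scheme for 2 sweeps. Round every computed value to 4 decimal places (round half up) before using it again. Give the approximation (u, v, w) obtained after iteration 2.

Iteration 1:
  u = (-10 - (-2)·0.0000 - (4)·0.0000) / (10) = -1.0000
  v = (5 - (-1)·-1.0000 - (4)·0.0000) / (7) = 0.5714
  w = (4 - (4)·-1.0000 - (2)·0.5714) / (7) = 0.9796
Iteration 2:
  u = (-10 - (-2)·0.5714 - (4)·0.9796) / (10) = -1.2776
  v = (5 - (-1)·-1.2776 - (4)·0.9796) / (7) = -0.0280
  w = (4 - (4)·-1.2776 - (2)·-0.0280) / (7) = 1.3095

(-1.2776, -0.0280, 1.3095)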